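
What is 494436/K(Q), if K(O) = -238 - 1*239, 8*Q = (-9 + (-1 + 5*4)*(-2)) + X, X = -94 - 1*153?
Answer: -164812/159 ≈ -1036.6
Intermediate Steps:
X = -247 (X = -94 - 153 = -247)
Q = -147/4 (Q = ((-9 + (-1 + 5*4)*(-2)) - 247)/8 = ((-9 + (-1 + 20)*(-2)) - 247)/8 = ((-9 + 19*(-2)) - 247)/8 = ((-9 - 38) - 247)/8 = (-47 - 247)/8 = (⅛)*(-294) = -147/4 ≈ -36.750)
K(O) = -477 (K(O) = -238 - 239 = -477)
494436/K(Q) = 494436/(-477) = 494436*(-1/477) = -164812/159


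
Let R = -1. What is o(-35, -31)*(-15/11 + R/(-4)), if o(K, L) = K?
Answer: 1715/44 ≈ 38.977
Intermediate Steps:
o(-35, -31)*(-15/11 + R/(-4)) = -35*(-15/11 - 1/(-4)) = -35*(-15*1/11 - 1*(-¼)) = -35*(-15/11 + ¼) = -35*(-49/44) = 1715/44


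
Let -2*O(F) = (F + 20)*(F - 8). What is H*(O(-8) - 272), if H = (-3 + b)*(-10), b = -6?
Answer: -15840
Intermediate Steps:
H = 90 (H = (-3 - 6)*(-10) = -9*(-10) = 90)
O(F) = -(-8 + F)*(20 + F)/2 (O(F) = -(F + 20)*(F - 8)/2 = -(20 + F)*(-8 + F)/2 = -(-8 + F)*(20 + F)/2)
H*(O(-8) - 272) = 90*((80 - 6*(-8) - ½*(-8)²) - 272) = 90*((80 + 48 - ½*64) - 272) = 90*((80 + 48 - 32) - 272) = 90*(96 - 272) = 90*(-176) = -15840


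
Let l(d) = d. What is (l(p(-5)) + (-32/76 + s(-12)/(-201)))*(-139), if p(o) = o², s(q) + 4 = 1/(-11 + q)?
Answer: -100112804/29279 ≈ -3419.3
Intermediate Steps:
s(q) = -4 + 1/(-11 + q)
(l(p(-5)) + (-32/76 + s(-12)/(-201)))*(-139) = ((-5)² + (-32/76 + ((45 - 4*(-12))/(-11 - 12))/(-201)))*(-139) = (25 + (-32*1/76 + ((45 + 48)/(-23))*(-1/201)))*(-139) = (25 + (-8/19 - 1/23*93*(-1/201)))*(-139) = (25 + (-8/19 - 93/23*(-1/201)))*(-139) = (25 + (-8/19 + 31/1541))*(-139) = (25 - 11739/29279)*(-139) = (720236/29279)*(-139) = -100112804/29279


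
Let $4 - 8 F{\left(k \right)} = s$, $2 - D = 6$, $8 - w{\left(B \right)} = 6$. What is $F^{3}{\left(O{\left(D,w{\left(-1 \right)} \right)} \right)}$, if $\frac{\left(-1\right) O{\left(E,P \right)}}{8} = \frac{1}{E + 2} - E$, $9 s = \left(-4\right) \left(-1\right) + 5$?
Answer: $\frac{27}{512} \approx 0.052734$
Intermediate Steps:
$w{\left(B \right)} = 2$ ($w{\left(B \right)} = 8 - 6 = 2$)
$D = -4$ ($D = 2 - 6 = -4$)
$s = 1$ ($s = \frac{\left(-4\right) \left(-1\right) + 5}{9} = \frac{4 + 5}{9} = \frac{1}{9} \cdot 9 = 1$)
$O{\left(E,P \right)} = - \frac{8}{2 + E} + 8 E$ ($O{\left(E,P \right)} = - 8 \left(\frac{1}{E + 2} - E\right) = - 8 \left(\frac{1}{2 + E} - E\right) = - \frac{8}{2 + E} + 8 E$)
$F{\left(k \right)} = \frac{3}{8}$ ($F{\left(k \right)} = \frac{1}{2} - \frac{1}{8} = \frac{3}{8}$)
$F^{3}{\left(O{\left(D,w{\left(-1 \right)} \right)} \right)} = \left(\frac{3}{8}\right)^{3} = \frac{27}{512}$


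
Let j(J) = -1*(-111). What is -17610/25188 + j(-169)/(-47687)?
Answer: -140427323/200190026 ≈ -0.70147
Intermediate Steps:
j(J) = 111
-17610/25188 + j(-169)/(-47687) = -17610/25188 + 111/(-47687) = -17610*1/25188 + 111*(-1/47687) = -2935/4198 - 111/47687 = -140427323/200190026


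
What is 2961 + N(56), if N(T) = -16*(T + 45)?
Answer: 1345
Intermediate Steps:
N(T) = -720 - 16*T (N(T) = -16*(45 + T) = -720 - 16*T)
2961 + N(56) = 2961 + (-720 - 16*56) = 2961 + (-720 - 896) = 2961 - 1616 = 1345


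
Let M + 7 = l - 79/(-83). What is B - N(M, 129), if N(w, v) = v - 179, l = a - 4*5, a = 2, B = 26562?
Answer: 26612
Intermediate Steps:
l = -18 (l = 2 - 4*5 = 2 - 20 = -18)
M = -1996/83 (M = -7 + (-18 - 79/(-83)) = -7 + (-18 - 79*(-1/83)) = -7 + (-18 + 79/83) = -7 - 1415/83 = -1996/83 ≈ -24.048)
N(w, v) = -179 + v
B - N(M, 129) = 26562 - (-179 + 129) = 26562 - 1*(-50) = 26562 + 50 = 26612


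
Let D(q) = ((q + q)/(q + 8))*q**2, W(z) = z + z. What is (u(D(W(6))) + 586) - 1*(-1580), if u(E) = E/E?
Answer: 2167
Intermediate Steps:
W(z) = 2*z
D(q) = 2*q**3/(8 + q) (D(q) = ((2*q)/(8 + q))*q**2 = (2*q/(8 + q))*q**2 = 2*q**3/(8 + q))
u(E) = 1
(u(D(W(6))) + 586) - 1*(-1580) = (1 + 586) - 1*(-1580) = 587 + 1580 = 2167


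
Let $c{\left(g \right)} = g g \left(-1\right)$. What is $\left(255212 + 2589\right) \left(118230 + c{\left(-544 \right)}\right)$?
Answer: $-45812784506$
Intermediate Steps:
$c{\left(g \right)} = - g^{2}$ ($c{\left(g \right)} = g^{2} \left(-1\right) = - g^{2}$)
$\left(255212 + 2589\right) \left(118230 + c{\left(-544 \right)}\right) = \left(255212 + 2589\right) \left(118230 - \left(-544\right)^{2}\right) = 257801 \left(118230 - 295936\right) = 257801 \left(-177706\right) = -45812784506$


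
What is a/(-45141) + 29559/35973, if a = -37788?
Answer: 299296727/180428577 ≈ 1.6588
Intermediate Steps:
a/(-45141) + 29559/35973 = -37788/(-45141) + 29559/35973 = -37788*(-1/45141) + 29559*(1/35973) = 12596/15047 + 9853/11991 = 299296727/180428577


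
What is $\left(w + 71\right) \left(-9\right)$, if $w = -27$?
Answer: $-396$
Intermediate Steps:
$\left(w + 71\right) \left(-9\right) = \left(-27 + 71\right) \left(-9\right) = 44 \left(-9\right) = -396$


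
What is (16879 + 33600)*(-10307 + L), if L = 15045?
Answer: 239169502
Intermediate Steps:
(16879 + 33600)*(-10307 + L) = (16879 + 33600)*(-10307 + 15045) = 50479*4738 = 239169502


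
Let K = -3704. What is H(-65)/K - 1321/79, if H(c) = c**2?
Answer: -5226759/292616 ≈ -17.862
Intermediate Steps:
H(-65)/K - 1321/79 = (-65)**2/(-3704) - 1321/79 = 4225*(-1/3704) - 1321*1/79 = -4225/3704 - 1321/79 = -5226759/292616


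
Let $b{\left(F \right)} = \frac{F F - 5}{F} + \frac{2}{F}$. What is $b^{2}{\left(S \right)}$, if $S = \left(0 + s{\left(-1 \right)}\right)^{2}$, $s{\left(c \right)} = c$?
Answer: $4$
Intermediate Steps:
$S = 1$ ($S = \left(0 - 1\right)^{2} = \left(-1\right)^{2} = 1$)
$b{\left(F \right)} = \frac{2}{F} + \frac{-5 + F^{2}}{F}$ ($b{\left(F \right)} = \frac{F^{2} - 5}{F} + \frac{2}{F} = \frac{-5 + F^{2}}{F} + \frac{2}{F} = \frac{2}{F} + \frac{-5 + F^{2}}{F}$)
$b^{2}{\left(S \right)} = \left(1 - \frac{3}{1}\right)^{2} = \left(1 - 3\right)^{2} = \left(-2\right)^{2} = 4$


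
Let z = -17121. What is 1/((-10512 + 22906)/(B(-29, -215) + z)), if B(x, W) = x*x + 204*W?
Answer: -30070/6197 ≈ -4.8523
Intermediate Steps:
B(x, W) = x**2 + 204*W
1/((-10512 + 22906)/(B(-29, -215) + z)) = 1/((-10512 + 22906)/(((-29)**2 + 204*(-215)) - 17121)) = 1/(12394/((841 - 43860) - 17121)) = 1/(12394/(-43019 - 17121)) = 1/(12394/(-60140)) = 1/(12394*(-1/60140)) = 1/(-6197/30070) = -30070/6197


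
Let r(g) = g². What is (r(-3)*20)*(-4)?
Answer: -720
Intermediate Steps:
(r(-3)*20)*(-4) = ((-3)²*20)*(-4) = (9*20)*(-4) = 180*(-4) = -720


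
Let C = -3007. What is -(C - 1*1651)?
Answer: 4658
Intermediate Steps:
-(C - 1*1651) = -(-3007 - 1*1651) = -(-3007 - 1651) = -1*(-4658) = 4658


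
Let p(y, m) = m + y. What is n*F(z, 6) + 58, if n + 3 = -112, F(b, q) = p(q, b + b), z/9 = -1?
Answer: 1438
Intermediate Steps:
z = -9 (z = 9*(-1) = -9)
F(b, q) = q + 2*b (F(b, q) = (b + b) + q = 2*b + q = q + 2*b)
n = -115 (n = -3 - 112 = -115)
n*F(z, 6) + 58 = -115*(6 + 2*(-9)) + 58 = -115*(6 - 18) + 58 = -115*(-12) + 58 = 1380 + 58 = 1438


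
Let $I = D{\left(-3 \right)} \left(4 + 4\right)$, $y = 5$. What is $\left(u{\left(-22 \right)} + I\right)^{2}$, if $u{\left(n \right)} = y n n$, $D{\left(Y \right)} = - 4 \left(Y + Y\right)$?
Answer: $6822544$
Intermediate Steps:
$D{\left(Y \right)} = - 8 Y$ ($D{\left(Y \right)} = - 4 \cdot 2 Y = - 8 Y$)
$u{\left(n \right)} = 5 n^{2}$ ($u{\left(n \right)} = 5 n n = 5 n^{2}$)
$I = 192$ ($I = \left(-8\right) \left(-3\right) \left(4 + 4\right) = 24 \cdot 8 = 192$)
$\left(u{\left(-22 \right)} + I\right)^{2} = \left(5 \left(-22\right)^{2} + 192\right)^{2} = \left(5 \cdot 484 + 192\right)^{2} = \left(2420 + 192\right)^{2} = 2612^{2} = 6822544$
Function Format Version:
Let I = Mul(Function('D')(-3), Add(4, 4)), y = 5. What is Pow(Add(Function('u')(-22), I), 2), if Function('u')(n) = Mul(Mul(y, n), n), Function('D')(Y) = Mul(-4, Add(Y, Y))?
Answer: 6822544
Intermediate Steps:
Function('D')(Y) = Mul(-8, Y) (Function('D')(Y) = Mul(-4, Mul(2, Y)) = Mul(-8, Y))
Function('u')(n) = Mul(5, Pow(n, 2)) (Function('u')(n) = Mul(Mul(5, n), n) = Mul(5, Pow(n, 2)))
I = 192 (I = Mul(Mul(-8, -3), Add(4, 4)) = Mul(24, 8) = 192)
Pow(Add(Function('u')(-22), I), 2) = Pow(Add(Mul(5, Pow(-22, 2)), 192), 2) = Pow(Add(Mul(5, 484), 192), 2) = Pow(Add(2420, 192), 2) = Pow(2612, 2) = 6822544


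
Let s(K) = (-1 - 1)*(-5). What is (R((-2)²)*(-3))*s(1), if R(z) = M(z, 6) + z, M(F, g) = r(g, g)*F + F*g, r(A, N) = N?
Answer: -1560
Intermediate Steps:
s(K) = 10 (s(K) = -2*(-5) = 10)
M(F, g) = 2*F*g (M(F, g) = g*F + F*g = F*g + F*g = 2*F*g)
R(z) = 13*z (R(z) = 2*z*6 + z = 12*z + z = 13*z)
(R((-2)²)*(-3))*s(1) = ((13*(-2)²)*(-3))*10 = ((13*4)*(-3))*10 = (52*(-3))*10 = -156*10 = -1560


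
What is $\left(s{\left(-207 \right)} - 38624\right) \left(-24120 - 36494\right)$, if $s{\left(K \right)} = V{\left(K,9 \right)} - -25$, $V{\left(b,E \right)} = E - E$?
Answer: $2339639786$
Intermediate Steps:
$V{\left(b,E \right)} = 0$
$s{\left(K \right)} = 25$ ($s{\left(K \right)} = 0 - -25 = 0 + 25 = 25$)
$\left(s{\left(-207 \right)} - 38624\right) \left(-24120 - 36494\right) = \left(25 - 38624\right) \left(-24120 - 36494\right) = \left(-38599\right) \left(-60614\right) = 2339639786$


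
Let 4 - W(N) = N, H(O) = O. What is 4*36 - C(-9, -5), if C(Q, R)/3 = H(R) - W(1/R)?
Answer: 858/5 ≈ 171.60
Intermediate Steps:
W(N) = 4 - N
C(Q, R) = -12 + 3*R + 3/R (C(Q, R) = 3*(R - (4 - 1/R)) = 3*(R + (-4 + 1/R)) = 3*(-4 + R + 1/R) = -12 + 3*R + 3/R)
4*36 - C(-9, -5) = 4*36 - (-12 + 3*(-5) + 3/(-5)) = 144 - (-12 - 15 + 3*(-1/5)) = 144 - (-12 - 15 - 3/5) = 144 - 1*(-138/5) = 144 + 138/5 = 858/5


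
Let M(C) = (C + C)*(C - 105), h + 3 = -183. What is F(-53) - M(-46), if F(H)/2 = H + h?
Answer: -14370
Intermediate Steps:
h = -186 (h = -3 - 183 = -186)
F(H) = -372 + 2*H (F(H) = 2*(H - 186) = 2*(-186 + H) = -372 + 2*H)
M(C) = 2*C*(-105 + C) (M(C) = (2*C)*(-105 + C) = 2*C*(-105 + C))
F(-53) - M(-46) = (-372 + 2*(-53)) - 2*(-46)*(-105 - 46) = (-372 - 106) - 2*(-46)*(-151) = -478 - 1*13892 = -478 - 13892 = -14370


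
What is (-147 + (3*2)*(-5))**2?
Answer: 31329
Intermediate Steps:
(-147 + (3*2)*(-5))**2 = (-147 + 6*(-5))**2 = (-147 - 30)**2 = (-177)**2 = 31329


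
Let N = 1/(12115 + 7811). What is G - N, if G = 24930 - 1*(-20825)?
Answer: 911714129/19926 ≈ 45755.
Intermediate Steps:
N = 1/19926 ≈ 5.0186e-5
G = 45755 (G = 24930 + 20825 = 45755)
G - N = 45755 - 1*1/19926 = 45755 - 1/19926 = 911714129/19926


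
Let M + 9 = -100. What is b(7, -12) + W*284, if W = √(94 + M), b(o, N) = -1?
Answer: -1 + 284*I*√15 ≈ -1.0 + 1099.9*I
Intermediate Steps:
M = -109 (M = -9 - 100 = -109)
W = I*√15 (W = √(94 - 109) = √(-15) = I*√15 ≈ 3.873*I)
b(7, -12) + W*284 = -1 + (I*√15)*284 = -1 + 284*I*√15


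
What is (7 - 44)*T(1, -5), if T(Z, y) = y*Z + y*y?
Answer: -740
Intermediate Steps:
T(Z, y) = y² + Z*y (T(Z, y) = Z*y + y² = y² + Z*y)
(7 - 44)*T(1, -5) = (7 - 44)*(-5*(1 - 5)) = -(-185)*(-4) = -37*20 = -740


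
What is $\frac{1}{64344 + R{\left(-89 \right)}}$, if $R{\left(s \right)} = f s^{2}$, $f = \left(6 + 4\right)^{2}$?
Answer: $\frac{1}{856444} \approx 1.1676 \cdot 10^{-6}$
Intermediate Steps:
$f = 100$ ($f = 10^{2} = 100$)
$R{\left(s \right)} = 100 s^{2}$
$\frac{1}{64344 + R{\left(-89 \right)}} = \frac{1}{64344 + 100 \left(-89\right)^{2}} = \frac{1}{64344 + 100 \cdot 7921} = \frac{1}{64344 + 792100} = \frac{1}{856444}$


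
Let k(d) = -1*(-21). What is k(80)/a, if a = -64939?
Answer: -3/9277 ≈ -0.00032338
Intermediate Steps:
k(d) = 21
k(80)/a = 21/(-64939) = 21*(-1/64939) = -3/9277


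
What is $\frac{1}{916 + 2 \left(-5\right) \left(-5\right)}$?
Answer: $\frac{1}{966} \approx 0.0010352$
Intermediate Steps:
$\frac{1}{916 + 2 \left(-5\right) \left(-5\right)} = \frac{1}{916 - -50} = \frac{1}{916 + 50} = \frac{1}{966}$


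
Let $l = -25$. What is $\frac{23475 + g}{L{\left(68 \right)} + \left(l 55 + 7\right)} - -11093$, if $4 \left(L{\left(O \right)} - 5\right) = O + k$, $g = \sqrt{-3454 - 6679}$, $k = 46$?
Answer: $\frac{29560267}{2669} - \frac{2 i \sqrt{10133}}{2669} \approx 11075.0 - 0.075431 i$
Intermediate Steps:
$g = i \sqrt{10133}$ ($g = \sqrt{-10133} = i \sqrt{10133} \approx 100.66 i$)
$L{\left(O \right)} = \frac{33}{2} + \frac{O}{4}$ ($L{\left(O \right)} = 5 + \frac{O + 46}{4} = 5 + \frac{46 + O}{4} = 5 + \left(\frac{23}{2} + \frac{O}{4}\right) = \frac{33}{2} + \frac{O}{4}$)
$\frac{23475 + g}{L{\left(68 \right)} + \left(l 55 + 7\right)} - -11093 = \frac{23475 + i \sqrt{10133}}{\left(\frac{33}{2} + \frac{1}{4} \cdot 68\right) + \left(\left(-25\right) 55 + 7\right)} - -11093 = \frac{23475 + i \sqrt{10133}}{\left(\frac{33}{2} + 17\right) + \left(-1375 + 7\right)} + 11093 = \frac{23475 + i \sqrt{10133}}{\frac{67}{2} - 1368} + 11093 = \frac{23475 + i \sqrt{10133}}{- \frac{2669}{2}} + 11093 = \left(23475 + i \sqrt{10133}\right) \left(- \frac{2}{2669}\right) + 11093 = \left(- \frac{46950}{2669} - \frac{2 i \sqrt{10133}}{2669}\right) + 11093 = \frac{29560267}{2669} - \frac{2 i \sqrt{10133}}{2669}$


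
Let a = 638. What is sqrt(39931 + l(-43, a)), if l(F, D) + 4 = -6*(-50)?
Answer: sqrt(40227) ≈ 200.57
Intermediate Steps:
l(F, D) = 296 (l(F, D) = -4 - 6*(-50) = -4 + 300 = 296)
sqrt(39931 + l(-43, a)) = sqrt(39931 + 296) = sqrt(40227)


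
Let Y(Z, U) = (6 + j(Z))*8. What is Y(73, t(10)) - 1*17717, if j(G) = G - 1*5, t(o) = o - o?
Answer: -17125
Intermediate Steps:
t(o) = 0
j(G) = -5 + G (j(G) = G - 5 = -5 + G)
Y(Z, U) = 8 + 8*Z (Y(Z, U) = (6 + (-5 + Z))*8 = (1 + Z)*8 = 8 + 8*Z)
Y(73, t(10)) - 1*17717 = (8 + 8*73) - 1*17717 = (8 + 584) - 17717 = 592 - 17717 = -17125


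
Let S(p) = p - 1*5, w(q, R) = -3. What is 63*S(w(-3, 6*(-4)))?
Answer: -504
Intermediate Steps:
S(p) = -5 + p (S(p) = p - 5 = -5 + p)
63*S(w(-3, 6*(-4))) = 63*(-5 - 3) = 63*(-8) = -504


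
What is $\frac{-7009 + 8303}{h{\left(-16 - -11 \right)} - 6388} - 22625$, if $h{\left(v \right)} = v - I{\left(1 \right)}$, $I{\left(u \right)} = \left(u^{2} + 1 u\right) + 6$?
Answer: $- \frac{144823919}{6401} \approx -22625.0$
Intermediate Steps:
$I{\left(u \right)} = 6 + u + u^{2}$ ($I{\left(u \right)} = \left(u^{2} + u\right) + 6 = \left(u + u^{2}\right) + 6 = 6 + u + u^{2}$)
$h{\left(v \right)} = -8 + v$ ($h{\left(v \right)} = v - \left(6 + 1 + 1^{2}\right) = v - \left(6 + 1 + 1\right) = v - 8 = -8 + v$)
$\frac{-7009 + 8303}{h{\left(-16 - -11 \right)} - 6388} - 22625 = \frac{-7009 + 8303}{\left(-8 - 5\right) - 6388} - 22625 = \frac{1294}{\left(-8 + \left(-16 + 11\right)\right) + \left(-11046 + 4658\right)} - 22625 = \frac{1294}{\left(-8 - 5\right) - 6388} - 22625 = \frac{1294}{-13 - 6388} - 22625 = \frac{1294}{-6401} - 22625 = 1294 \left(- \frac{1}{6401}\right) - 22625 = - \frac{1294}{6401} - 22625 = - \frac{144823919}{6401}$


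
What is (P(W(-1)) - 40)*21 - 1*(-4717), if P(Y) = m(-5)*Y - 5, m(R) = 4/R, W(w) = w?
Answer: 18944/5 ≈ 3788.8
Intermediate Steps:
P(Y) = -5 - 4*Y/5 (P(Y) = (4/(-5))*Y - 5 = (4*(-1/5))*Y - 5 = -4*Y/5 - 5 = -5 - 4*Y/5)
(P(W(-1)) - 40)*21 - 1*(-4717) = ((-5 - 4/5*(-1)) - 40)*21 - 1*(-4717) = ((-5 + 4/5) - 40)*21 + 4717 = (-21/5 - 40)*21 + 4717 = -221/5*21 + 4717 = -4641/5 + 4717 = 18944/5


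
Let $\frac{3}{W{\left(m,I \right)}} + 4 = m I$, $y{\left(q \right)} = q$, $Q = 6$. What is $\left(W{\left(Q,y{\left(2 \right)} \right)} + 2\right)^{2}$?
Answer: $\frac{361}{64} \approx 5.6406$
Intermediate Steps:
$W{\left(m,I \right)} = \frac{3}{-4 + I m}$ ($W{\left(m,I \right)} = \frac{3}{-4 + m I} = \frac{3}{-4 + I m}$)
$\left(W{\left(Q,y{\left(2 \right)} \right)} + 2\right)^{2} = \left(\frac{3}{-4 + 2 \cdot 6} + 2\right)^{2} = \left(\frac{3}{-4 + 12} + 2\right)^{2} = \left(\frac{3}{8} + 2\right)^{2} = \left(\frac{19}{8}\right)^{2} = \frac{361}{64}$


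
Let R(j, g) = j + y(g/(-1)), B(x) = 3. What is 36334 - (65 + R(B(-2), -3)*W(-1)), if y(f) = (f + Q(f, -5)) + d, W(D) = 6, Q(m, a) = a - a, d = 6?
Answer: 36197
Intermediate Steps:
Q(m, a) = 0
y(f) = 6 + f (y(f) = (f + 0) + 6 = f + 6 = 6 + f)
R(j, g) = 6 + j - g (R(j, g) = j + (6 + g/(-1)) = j + (6 + g*(-1)) = j + (6 - g) = 6 + j - g)
36334 - (65 + R(B(-2), -3)*W(-1)) = 36334 - (65 + (6 + 3 - 1*(-3))*6) = 36334 - (65 + (6 + 3 + 3)*6) = 36334 - (65 + 12*6) = 36334 - (65 + 72) = 36334 - 1*137 = 36334 - 137 = 36197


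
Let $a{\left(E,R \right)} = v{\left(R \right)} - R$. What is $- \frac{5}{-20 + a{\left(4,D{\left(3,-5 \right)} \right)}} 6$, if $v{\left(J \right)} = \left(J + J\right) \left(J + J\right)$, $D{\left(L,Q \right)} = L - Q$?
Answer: $- \frac{5}{38} \approx -0.13158$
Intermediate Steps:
$v{\left(J \right)} = 4 J^{2}$ ($v{\left(J \right)} = 2 J 2 J = 4 J^{2}$)
$a{\left(E,R \right)} = - R + 4 R^{2}$ ($a{\left(E,R \right)} = 4 R^{2} - R = - R + 4 R^{2}$)
$- \frac{5}{-20 + a{\left(4,D{\left(3,-5 \right)} \right)}} 6 = - \frac{5}{-20 + \left(3 - -5\right) \left(-1 + 4 \left(3 - -5\right)\right)} 6 = - \frac{5}{-20 + \left(3 + 5\right) \left(-1 + 4 \left(3 + 5\right)\right)} 6 = - \frac{5}{-20 + 8 \left(-1 + 4 \cdot 8\right)} 6 = - \frac{5}{-20 + 8 \left(-1 + 32\right)} 6 = - \frac{5}{-20 + 8 \cdot 31} \cdot 6 = - \frac{5}{-20 + 248} \cdot 6 = - \frac{5}{228} \cdot 6 = \left(-5\right) \frac{1}{228} \cdot 6 = \left(- \frac{5}{228}\right) 6 = - \frac{5}{38}$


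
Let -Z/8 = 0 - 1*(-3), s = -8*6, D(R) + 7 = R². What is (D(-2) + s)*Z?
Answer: 1224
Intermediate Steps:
D(R) = -7 + R²
s = -48
Z = -24 (Z = -8*(0 - 1*(-3)) = -8*(0 + 3) = -8*3 = -24)
(D(-2) + s)*Z = ((-7 + (-2)²) - 48)*(-24) = ((-7 + 4) - 48)*(-24) = (-3 - 48)*(-24) = -51*(-24) = 1224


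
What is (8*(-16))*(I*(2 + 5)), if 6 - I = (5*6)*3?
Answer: 75264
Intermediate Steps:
I = -84 (I = 6 - 5*6*3 = 6 - 30*3 = 6 - 1*90 = 6 - 90 = -84)
(8*(-16))*(I*(2 + 5)) = (8*(-16))*(-84*(2 + 5)) = -(-10752)*7 = -128*(-588) = 75264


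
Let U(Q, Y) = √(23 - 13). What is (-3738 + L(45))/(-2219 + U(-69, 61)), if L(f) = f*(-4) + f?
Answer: 2864729/1641317 + 1291*√10/1641317 ≈ 1.7479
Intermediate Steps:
U(Q, Y) = √10
L(f) = -3*f (L(f) = -4*f + f = -3*f)
(-3738 + L(45))/(-2219 + U(-69, 61)) = (-3738 - 3*45)/(-2219 + √10) = (-3738 - 135)/(-2219 + √10) = -3873/(-2219 + √10)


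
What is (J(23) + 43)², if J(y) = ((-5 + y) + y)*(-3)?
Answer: 6400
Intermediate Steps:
J(y) = 15 - 6*y (J(y) = (-5 + 2*y)*(-3) = 15 - 6*y)
(J(23) + 43)² = ((15 - 6*23) + 43)² = ((15 - 138) + 43)² = (-123 + 43)² = (-80)² = 6400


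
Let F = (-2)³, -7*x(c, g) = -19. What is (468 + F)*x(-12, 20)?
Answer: 8740/7 ≈ 1248.6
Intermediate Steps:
x(c, g) = 19/7 (x(c, g) = -⅐*(-19) = 19/7)
F = -8
(468 + F)*x(-12, 20) = (468 - 8)*(19/7) = 460*(19/7) = 8740/7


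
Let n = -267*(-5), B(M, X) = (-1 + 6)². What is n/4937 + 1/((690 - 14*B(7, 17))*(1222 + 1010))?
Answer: 1013109737/3746590560 ≈ 0.27041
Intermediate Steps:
B(M, X) = 25 (B(M, X) = 5² = 25)
n = 1335
n/4937 + 1/((690 - 14*B(7, 17))*(1222 + 1010)) = 1335/4937 + 1/((690 - 14*25)*(1222 + 1010)) = 1335*(1/4937) + 1/((690 - 350)*2232) = 1335/4937 + (1/2232)/340 = 1335/4937 + (1/340)*(1/2232) = 1335/4937 + 1/758880 = 1013109737/3746590560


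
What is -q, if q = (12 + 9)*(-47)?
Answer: 987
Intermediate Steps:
q = -987 (q = 21*(-47) = -987)
-q = -1*(-987) = 987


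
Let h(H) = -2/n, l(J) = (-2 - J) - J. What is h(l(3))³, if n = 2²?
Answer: -⅛ ≈ -0.12500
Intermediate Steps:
l(J) = -2 - 2*J
n = 4
h(H) = -½ (h(H) = -2/4 = -2*¼ = -½)
h(l(3))³ = (-½)³ = -⅛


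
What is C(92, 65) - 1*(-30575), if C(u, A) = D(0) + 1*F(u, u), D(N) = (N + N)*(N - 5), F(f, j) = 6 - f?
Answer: 30489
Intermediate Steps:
D(N) = 2*N*(-5 + N) (D(N) = (2*N)*(-5 + N) = 2*N*(-5 + N))
C(u, A) = 6 - u (C(u, A) = 2*0*(-5 + 0) + 1*(6 - u) = 2*0*(-5) + (6 - u) = 0 + (6 - u) = 6 - u)
C(92, 65) - 1*(-30575) = (6 - 1*92) - 1*(-30575) = (6 - 92) + 30575 = -86 + 30575 = 30489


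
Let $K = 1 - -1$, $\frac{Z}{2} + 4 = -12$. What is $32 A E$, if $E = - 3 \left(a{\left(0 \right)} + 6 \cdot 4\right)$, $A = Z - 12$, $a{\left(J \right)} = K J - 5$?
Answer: $80256$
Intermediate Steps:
$Z = -32$ ($Z = -8 + 2 \left(-12\right) = -8 - 24 = -32$)
$K = 2$ ($K = 1 + 1 = 2$)
$a{\left(J \right)} = -5 + 2 J$ ($a{\left(J \right)} = 2 J - 5 = -5 + 2 J$)
$A = -44$ ($A = -32 - 12 = -44$)
$E = -57$ ($E = - 3 \left(\left(-5 + 2 \cdot 0\right) + 6 \cdot 4\right) = - 3 \left(\left(-5 + 0\right) + 24\right) = - 3 \left(-5 + 24\right) = \left(-3\right) 19 = -57$)
$32 A E = 32 \left(-44\right) \left(-57\right) = \left(-1408\right) \left(-57\right) = 80256$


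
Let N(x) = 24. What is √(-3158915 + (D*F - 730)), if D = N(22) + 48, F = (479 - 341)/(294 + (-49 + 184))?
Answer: I*√64611106989/143 ≈ 1777.5*I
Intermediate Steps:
F = 46/143 (F = 138/(294 + 135) = 138/429 = 138*(1/429) = 46/143 ≈ 0.32168)
D = 72 (D = 24 + 48 = 72)
√(-3158915 + (D*F - 730)) = √(-3158915 + (72*(46/143) - 730)) = √(-3158915 + (3312/143 - 730)) = √(-3158915 - 101078/143) = √(-451825923/143) = I*√64611106989/143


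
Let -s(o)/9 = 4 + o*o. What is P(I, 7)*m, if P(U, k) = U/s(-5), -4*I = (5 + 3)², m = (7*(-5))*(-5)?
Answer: 2800/261 ≈ 10.728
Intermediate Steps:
s(o) = -36 - 9*o² (s(o) = -9*(4 + o*o) = -9*(4 + o²) = -36 - 9*o²)
m = 175 (m = -35*(-5) = 175)
I = -16 (I = -(5 + 3)²/4 = -¼*8² = -¼*64 = -16)
P(U, k) = -U/261 (P(U, k) = U/(-36 - 9*(-5)²) = U/(-36 - 9*25) = U/(-36 - 225) = U/(-261) = U*(-1/261) = -U/261)
P(I, 7)*m = -1/261*(-16)*175 = (16/261)*175 = 2800/261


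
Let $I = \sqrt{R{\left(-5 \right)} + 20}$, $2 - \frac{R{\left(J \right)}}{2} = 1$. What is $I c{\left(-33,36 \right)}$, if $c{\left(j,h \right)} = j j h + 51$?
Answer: $39255 \sqrt{22} \approx 1.8412 \cdot 10^{5}$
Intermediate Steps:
$R{\left(J \right)} = 2$ ($R{\left(J \right)} = 4 - 2 = 2$)
$c{\left(j,h \right)} = 51 + h j^{2}$ ($c{\left(j,h \right)} = j^{2} h + 51 = h j^{2} + 51 = 51 + h j^{2}$)
$I = \sqrt{22}$ ($I = \sqrt{2 + 20} = \sqrt{22} \approx 4.6904$)
$I c{\left(-33,36 \right)} = \sqrt{22} \left(51 + 36 \left(-33\right)^{2}\right) = \sqrt{22} \left(51 + 36 \cdot 1089\right) = \sqrt{22} \left(51 + 39204\right) = \sqrt{22} \cdot 39255 = 39255 \sqrt{22}$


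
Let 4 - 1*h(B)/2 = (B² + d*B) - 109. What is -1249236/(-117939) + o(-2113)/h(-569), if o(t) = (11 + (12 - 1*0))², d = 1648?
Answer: 511428033313/48281396064 ≈ 10.593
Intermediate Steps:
o(t) = 529 (o(t) = (11 + (12 + 0))² = (11 + 12)² = 23² = 529)
h(B) = 226 - 3296*B - 2*B² (h(B) = 8 - 2*((B² + 1648*B) - 109) = 8 - 2*(-109 + B² + 1648*B) = 8 + (218 - 3296*B - 2*B²) = 226 - 3296*B - 2*B²)
-1249236/(-117939) + o(-2113)/h(-569) = -1249236/(-117939) + 529/(226 - 3296*(-569) - 2*(-569)²) = -1249236*(-1/117939) + 529/(226 + 1875424 - 2*323761) = 416412/39313 + 529/(226 + 1875424 - 647522) = 416412/39313 + 529/1228128 = 511428033313/48281396064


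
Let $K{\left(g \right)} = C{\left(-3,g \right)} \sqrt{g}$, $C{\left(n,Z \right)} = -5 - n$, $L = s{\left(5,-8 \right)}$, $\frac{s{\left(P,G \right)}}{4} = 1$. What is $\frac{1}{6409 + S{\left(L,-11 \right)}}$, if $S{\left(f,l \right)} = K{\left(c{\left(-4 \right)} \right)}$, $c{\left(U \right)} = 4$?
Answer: $\frac{1}{6405} \approx 0.00015613$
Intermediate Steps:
$s{\left(P,G \right)} = 4$ ($s{\left(P,G \right)} = 4 \cdot 1 = 4$)
$L = 4$
$K{\left(g \right)} = - 2 \sqrt{g}$ ($K{\left(g \right)} = \left(-5 - -3\right) \sqrt{g} = \left(-5 + 3\right) \sqrt{g} = - 2 \sqrt{g}$)
$S{\left(f,l \right)} = -4$ ($S{\left(f,l \right)} = - 2 \sqrt{4} = \left(-2\right) 2 = -4$)
$\frac{1}{6409 + S{\left(L,-11 \right)}} = \frac{1}{6409 - 4} = \frac{1}{6405}$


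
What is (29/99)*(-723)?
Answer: -6989/33 ≈ -211.79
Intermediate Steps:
(29/99)*(-723) = -6989/33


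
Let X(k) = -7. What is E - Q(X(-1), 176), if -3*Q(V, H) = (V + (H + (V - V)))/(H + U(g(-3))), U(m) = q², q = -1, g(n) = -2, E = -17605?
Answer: -9348086/531 ≈ -17605.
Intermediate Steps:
U(m) = 1 (U(m) = (-1)² = 1)
Q(V, H) = -(H + V)/(3*(1 + H)) (Q(V, H) = -(V + (H + (V - V)))/(3*(H + 1)) = -(V + (H + 0))/(3*(1 + H)) = -(V + H)/(3*(1 + H)) = -(H + V)/(3*(1 + H)))
E - Q(X(-1), 176) = -17605 - (-1*176 - 1*(-7))/(3*(1 + 176)) = -17605 - (-176 + 7)/(3*177) = -17605 - (-169)/(3*177) = -17605 - 1*(-169/531) = -17605 + 169/531 = -9348086/531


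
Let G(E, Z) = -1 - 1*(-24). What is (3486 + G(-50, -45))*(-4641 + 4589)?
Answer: -182468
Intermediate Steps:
G(E, Z) = 23 (G(E, Z) = -1 + 24 = 23)
(3486 + G(-50, -45))*(-4641 + 4589) = (3486 + 23)*(-4641 + 4589) = 3509*(-52) = -182468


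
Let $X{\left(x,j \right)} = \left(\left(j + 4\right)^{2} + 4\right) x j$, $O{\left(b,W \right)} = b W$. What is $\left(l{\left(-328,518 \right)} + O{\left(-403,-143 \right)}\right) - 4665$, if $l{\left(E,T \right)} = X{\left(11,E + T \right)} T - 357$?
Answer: $40749869407$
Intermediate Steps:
$O{\left(b,W \right)} = W b$
$X{\left(x,j \right)} = j x \left(4 + \left(4 + j\right)^{2}\right)$ ($X{\left(x,j \right)} = \left(\left(4 + j\right)^{2} + 4\right) j x = \left(4 + \left(4 + j\right)^{2}\right) j x = j x \left(4 + \left(4 + j\right)^{2}\right)$)
$l{\left(E,T \right)} = -357 + 11 T \left(4 + \left(4 + E + T\right)^{2}\right) \left(E + T\right)$ ($l{\left(E,T \right)} = \left(E + T\right) 11 \left(4 + \left(4 + \left(E + T\right)\right)^{2}\right) T - 357 = \left(E + T\right) 11 \left(4 + \left(4 + E + T\right)^{2}\right) T - 357 = 11 \left(4 + \left(4 + E + T\right)^{2}\right) \left(E + T\right) T - 357 = 11 T \left(4 + \left(4 + E + T\right)^{2}\right) \left(E + T\right) - 357 = -357 + 11 T \left(4 + \left(4 + E + T\right)^{2}\right) \left(E + T\right)$)
$\left(l{\left(-328,518 \right)} + O{\left(-403,-143 \right)}\right) - 4665 = \left(\left(-357 + 11 \cdot 518 \left(4 + \left(4 - 328 + 518\right)^{2}\right) \left(-328 + 518\right)\right) - -57629\right) - 4665 = \left(\left(-357 + 11 \cdot 518 \left(4 + 194^{2}\right) 190\right) + 57629\right) - 4665 = \left(\left(-357 + 11 \cdot 518 \left(4 + 37636\right) 190\right) + 57629\right) - 4665 = \left(\left(-357 + 11 \cdot 518 \cdot 37640 \cdot 190\right) + 57629\right) - 4665 = \left(\left(-357 + 40749816800\right) + 57629\right) - 4665 = \left(40749816443 + 57629\right) - 4665 = 40749874072 - 4665 = 40749869407$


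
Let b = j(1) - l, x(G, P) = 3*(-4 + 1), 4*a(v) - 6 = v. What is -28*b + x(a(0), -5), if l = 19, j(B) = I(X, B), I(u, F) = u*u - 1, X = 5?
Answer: -149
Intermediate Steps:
I(u, F) = -1 + u**2 (I(u, F) = u**2 - 1 = -1 + u**2)
j(B) = 24 (j(B) = -1 + 5**2 = -1 + 25 = 24)
a(v) = 3/2 + v/4
x(G, P) = -9 (x(G, P) = 3*(-3) = -9)
b = 5 (b = 24 - 1*19 = 24 - 19 = 5)
-28*b + x(a(0), -5) = -28*5 - 9 = -140 - 9 = -149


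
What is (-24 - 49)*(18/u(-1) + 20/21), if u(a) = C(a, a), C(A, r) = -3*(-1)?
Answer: -10658/21 ≈ -507.52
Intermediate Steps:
C(A, r) = 3
u(a) = 3
(-24 - 49)*(18/u(-1) + 20/21) = (-24 - 49)*(18/3 + 20/21) = -73*(18*(⅓) + 20*(1/21)) = -73*(6 + 20/21) = -73*146/21 = -10658/21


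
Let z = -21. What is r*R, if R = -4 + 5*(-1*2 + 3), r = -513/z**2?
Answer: -57/49 ≈ -1.1633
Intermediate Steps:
r = -57/49 (r = -513/((-21)**2) = -513/441 = -513*1/441 = -57/49 ≈ -1.1633)
R = 1 (R = -4 + 5*(-2 + 3) = -4 + 5*1 = -4 + 5 = 1)
r*R = -57/49*1 = -57/49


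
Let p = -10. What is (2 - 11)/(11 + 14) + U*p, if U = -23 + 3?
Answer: 4991/25 ≈ 199.64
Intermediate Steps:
U = -20
(2 - 11)/(11 + 14) + U*p = (2 - 11)/(11 + 14) - 20*(-10) = -9/25 + 200 = 4991/25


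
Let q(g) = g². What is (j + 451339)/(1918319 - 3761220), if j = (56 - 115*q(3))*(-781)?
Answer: -1215938/1842901 ≈ -0.65980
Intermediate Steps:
j = 764599 (j = (56 - 115*3²)*(-781) = (56 - 115*9)*(-781) = (56 - 1035)*(-781) = -979*(-781) = 764599)
(j + 451339)/(1918319 - 3761220) = (764599 + 451339)/(1918319 - 3761220) = 1215938/(-1842901) = 1215938*(-1/1842901) = -1215938/1842901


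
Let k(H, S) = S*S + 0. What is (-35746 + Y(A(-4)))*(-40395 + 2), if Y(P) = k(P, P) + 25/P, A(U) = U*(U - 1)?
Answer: 5710721947/4 ≈ 1.4277e+9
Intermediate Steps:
A(U) = U*(-1 + U)
k(H, S) = S² (k(H, S) = S² + 0 = S²)
Y(P) = P² + 25/P
(-35746 + Y(A(-4)))*(-40395 + 2) = (-35746 + (25 + (-4*(-1 - 4))³)/((-4*(-1 - 4))))*(-40395 + 2) = (-35746 + (25 + (-4*(-5))³)/((-4*(-5))))*(-40393) = (-35746 + (25 + 20³)/20)*(-40393) = (-35746 + (25 + 8000)/20)*(-40393) = (-35746 + (1/20)*8025)*(-40393) = (-35746 + 1605/4)*(-40393) = -141379/4*(-40393) = 5710721947/4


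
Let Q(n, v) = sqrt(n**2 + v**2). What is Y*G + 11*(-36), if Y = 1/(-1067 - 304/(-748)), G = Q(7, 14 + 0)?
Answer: -396 - 1309*sqrt(5)/199453 ≈ -396.01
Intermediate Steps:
G = 7*sqrt(5) (G = sqrt(7**2 + (14 + 0)**2) = sqrt(49 + 14**2) = sqrt(49 + 196) = sqrt(245) = 7*sqrt(5) ≈ 15.652)
Y = -187/199453 (Y = 1/(-1067 - 304*(-1/748)) = 1/(-1067 + 76/187) = 1/(-199453/187) = -187/199453 ≈ -0.00093756)
Y*G + 11*(-36) = -1309*sqrt(5)/199453 + 11*(-36) = -1309*sqrt(5)/199453 - 396 = -396 - 1309*sqrt(5)/199453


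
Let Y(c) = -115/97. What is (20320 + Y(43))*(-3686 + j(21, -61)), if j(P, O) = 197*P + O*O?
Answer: 8222699100/97 ≈ 8.4770e+7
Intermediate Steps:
Y(c) = -115/97 (Y(c) = -115*1/97 = -115/97)
j(P, O) = O² + 197*P (j(P, O) = 197*P + O² = O² + 197*P)
(20320 + Y(43))*(-3686 + j(21, -61)) = (20320 - 115/97)*(-3686 + ((-61)² + 197*21)) = 1970925*(-3686 + (3721 + 4137))/97 = 1970925*(-3686 + 7858)/97 = (1970925/97)*4172 = 8222699100/97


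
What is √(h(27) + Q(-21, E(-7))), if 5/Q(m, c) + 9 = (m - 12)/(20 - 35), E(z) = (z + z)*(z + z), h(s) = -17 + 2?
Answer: I*√18190/34 ≈ 3.9668*I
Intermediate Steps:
h(s) = -15
E(z) = 4*z² (E(z) = (2*z)*(2*z) = 4*z²)
Q(m, c) = 5/(-41/5 - m/15) (Q(m, c) = 5/(-9 + (m - 12)/(20 - 35)) = 5/(-9 + (-12 + m)/(-15)) = 5/(-9 + (-12 + m)*(-1/15)) = 5/(-9 + (⅘ - m/15)) = 5/(-41/5 - m/15))
√(h(27) + Q(-21, E(-7))) = √(-15 - 75/(123 - 21)) = √(-15 - 75/102) = √(-15 - 75*1/102) = √(-15 - 25/34) = √(-535/34) = I*√18190/34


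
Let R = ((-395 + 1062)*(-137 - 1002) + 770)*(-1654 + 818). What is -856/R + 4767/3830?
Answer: 756136368109/607511103210 ≈ 1.2446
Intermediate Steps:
R = 634476348 (R = (667*(-1139) + 770)*(-836) = (-759713 + 770)*(-836) = -758943*(-836) = 634476348)
-856/R + 4767/3830 = -856/634476348 + 4767/3830 = -856*1/634476348 + 4767*(1/3830) = -214/158619087 + 4767/3830 = 756136368109/607511103210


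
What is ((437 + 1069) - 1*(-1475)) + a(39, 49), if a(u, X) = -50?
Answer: 2931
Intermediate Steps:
((437 + 1069) - 1*(-1475)) + a(39, 49) = ((437 + 1069) - 1*(-1475)) - 50 = (1506 + 1475) - 50 = 2981 - 50 = 2931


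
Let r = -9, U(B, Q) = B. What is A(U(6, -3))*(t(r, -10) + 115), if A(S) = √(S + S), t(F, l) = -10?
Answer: 210*√3 ≈ 363.73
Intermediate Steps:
A(S) = √2*√S (A(S) = √(2*S) = √2*√S)
A(U(6, -3))*(t(r, -10) + 115) = (√2*√6)*(-10 + 115) = (2*√3)*105 = 210*√3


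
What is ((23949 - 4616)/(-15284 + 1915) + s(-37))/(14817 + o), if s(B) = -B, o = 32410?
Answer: 475320/631377763 ≈ 0.00075283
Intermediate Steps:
((23949 - 4616)/(-15284 + 1915) + s(-37))/(14817 + o) = ((23949 - 4616)/(-15284 + 1915) - 1*(-37))/(14817 + 32410) = (19333/(-13369) + 37)/47227 = (19333*(-1/13369) + 37)*(1/47227) = (-19333/13369 + 37)*(1/47227) = (475320/13369)*(1/47227) = 475320/631377763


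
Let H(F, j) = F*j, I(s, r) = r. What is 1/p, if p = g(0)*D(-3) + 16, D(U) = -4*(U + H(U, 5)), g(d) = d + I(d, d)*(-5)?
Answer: 1/16 ≈ 0.062500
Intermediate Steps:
g(d) = -4*d (g(d) = d + d*(-5) = d - 5*d = -4*d)
D(U) = -24*U (D(U) = -4*(U + U*5) = -4*(U + 5*U) = -24*U)
p = 16 (p = (-4*0)*(-24*(-3)) + 16 = 0*72 + 16 = 0 + 16 = 16)
1/p = 1/16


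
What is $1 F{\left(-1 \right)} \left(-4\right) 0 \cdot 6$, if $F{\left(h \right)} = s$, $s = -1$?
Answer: $0$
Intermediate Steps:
$F{\left(h \right)} = -1$
$1 F{\left(-1 \right)} \left(-4\right) 0 \cdot 6 = 1 \left(-1\right) \left(-4\right) 0 \cdot 6 = - 0 \cdot 6 = \left(-1\right) 0 = 0$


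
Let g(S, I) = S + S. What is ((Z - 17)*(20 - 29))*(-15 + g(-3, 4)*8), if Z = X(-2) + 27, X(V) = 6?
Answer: 9072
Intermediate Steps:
g(S, I) = 2*S
Z = 33 (Z = 6 + 27 = 33)
((Z - 17)*(20 - 29))*(-15 + g(-3, 4)*8) = ((33 - 17)*(20 - 29))*(-15 + (2*(-3))*8) = (16*(-9))*(-15 - 6*8) = -144*(-15 - 48) = -144*(-63) = 9072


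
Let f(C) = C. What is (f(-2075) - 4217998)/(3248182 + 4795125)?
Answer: -4220073/8043307 ≈ -0.52467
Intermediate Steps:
(f(-2075) - 4217998)/(3248182 + 4795125) = (-2075 - 4217998)/(3248182 + 4795125) = -4220073/8043307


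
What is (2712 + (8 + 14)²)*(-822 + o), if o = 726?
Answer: -306816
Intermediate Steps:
(2712 + (8 + 14)²)*(-822 + o) = (2712 + (8 + 14)²)*(-822 + 726) = (2712 + 22²)*(-96) = (2712 + 484)*(-96) = 3196*(-96) = -306816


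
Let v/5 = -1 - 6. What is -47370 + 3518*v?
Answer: -170500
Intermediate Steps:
v = -35 (v = 5*(-1 - 6) = 5*(-7) = -35)
-47370 + 3518*v = -47370 + 3518*(-35) = -47370 - 123130 = -170500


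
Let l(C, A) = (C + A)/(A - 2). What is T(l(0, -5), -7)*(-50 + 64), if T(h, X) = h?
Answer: 10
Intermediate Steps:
l(C, A) = (A + C)/(-2 + A)
T(l(0, -5), -7)*(-50 + 64) = ((-5 + 0)/(-2 - 5))*(-50 + 64) = (-5/(-7))*14 = -1/7*(-5)*14 = (5/7)*14 = 10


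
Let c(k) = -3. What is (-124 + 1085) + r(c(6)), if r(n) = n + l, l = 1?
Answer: 959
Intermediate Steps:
r(n) = 1 + n (r(n) = n + 1 = 1 + n)
(-124 + 1085) + r(c(6)) = (-124 + 1085) + (1 - 3) = 961 - 2 = 959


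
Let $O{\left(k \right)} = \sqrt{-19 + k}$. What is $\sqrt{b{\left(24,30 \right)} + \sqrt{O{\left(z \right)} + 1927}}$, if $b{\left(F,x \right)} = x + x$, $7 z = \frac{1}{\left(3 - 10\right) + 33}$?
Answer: $\frac{\sqrt{1987440 + 182 \sqrt{182} \sqrt{350714 + i \sqrt{629174}}}}{182} \approx 10.193 + 0.0024351 i$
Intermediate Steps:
$z = \frac{1}{182}$ ($z = \frac{1}{7 \left(\left(3 - 10\right) + 33\right)} = \frac{1}{7 \left(-7 + 33\right)} = \frac{1}{7 \cdot 26} = \frac{1}{7} \cdot \frac{1}{26} = \frac{1}{182} \approx 0.0054945$)
$b{\left(F,x \right)} = 2 x$
$\sqrt{b{\left(24,30 \right)} + \sqrt{O{\left(z \right)} + 1927}} = \sqrt{2 \cdot 30 + \sqrt{\sqrt{-19 + \frac{1}{182}} + 1927}} = \sqrt{60 + \sqrt{\sqrt{- \frac{3457}{182}} + 1927}} = \sqrt{60 + \sqrt{\frac{i \sqrt{629174}}{182} + 1927}} = \sqrt{60 + \sqrt{1927 + \frac{i \sqrt{629174}}{182}}}$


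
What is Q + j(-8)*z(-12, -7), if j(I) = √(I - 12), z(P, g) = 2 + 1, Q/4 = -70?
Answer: -280 + 6*I*√5 ≈ -280.0 + 13.416*I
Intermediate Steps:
Q = -280 (Q = 4*(-70) = -280)
z(P, g) = 3
j(I) = √(-12 + I)
Q + j(-8)*z(-12, -7) = -280 + √(-12 - 8)*3 = -280 + √(-20)*3 = -280 + (2*I*√5)*3 = -280 + 6*I*√5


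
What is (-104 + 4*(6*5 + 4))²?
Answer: 1024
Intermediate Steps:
(-104 + 4*(6*5 + 4))² = (-104 + 4*(30 + 4))² = (-104 + 4*34)² = (-104 + 136)² = 32² = 1024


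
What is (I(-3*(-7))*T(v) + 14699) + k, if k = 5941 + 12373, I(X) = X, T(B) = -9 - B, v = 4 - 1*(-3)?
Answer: 32677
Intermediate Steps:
v = 7 (v = 4 + 3 = 7)
k = 18314
(I(-3*(-7))*T(v) + 14699) + k = ((-3*(-7))*(-9 - 1*7) + 14699) + 18314 = (21*(-9 - 7) + 14699) + 18314 = (21*(-16) + 14699) + 18314 = (-336 + 14699) + 18314 = 14363 + 18314 = 32677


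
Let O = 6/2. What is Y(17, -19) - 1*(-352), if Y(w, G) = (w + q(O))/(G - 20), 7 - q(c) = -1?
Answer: 13703/39 ≈ 351.36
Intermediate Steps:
O = 3 (O = 6*(½) = 3)
q(c) = 8 (q(c) = 7 - 1*(-1) = 7 + 1 = 8)
Y(w, G) = (8 + w)/(-20 + G) (Y(w, G) = (w + 8)/(G - 20) = (8 + w)/(-20 + G))
Y(17, -19) - 1*(-352) = (8 + 17)/(-20 - 19) - 1*(-352) = 25/(-39) + 352 = -1/39*25 + 352 = -25/39 + 352 = 13703/39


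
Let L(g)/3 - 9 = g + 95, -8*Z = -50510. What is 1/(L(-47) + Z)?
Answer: 4/25939 ≈ 0.00015421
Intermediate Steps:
Z = 25255/4 (Z = -⅛*(-50510) = 25255/4 ≈ 6313.8)
L(g) = 312 + 3*g (L(g) = 27 + 3*(g + 95) = 27 + 3*(95 + g) = 27 + (285 + 3*g) = 312 + 3*g)
1/(L(-47) + Z) = 1/((312 + 3*(-47)) + 25255/4) = 1/((312 - 141) + 25255/4) = 1/(171 + 25255/4) = 1/(25939/4) = 4/25939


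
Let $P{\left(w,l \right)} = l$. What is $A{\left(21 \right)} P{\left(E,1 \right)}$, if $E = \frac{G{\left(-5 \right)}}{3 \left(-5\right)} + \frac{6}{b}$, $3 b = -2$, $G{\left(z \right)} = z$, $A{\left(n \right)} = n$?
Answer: $21$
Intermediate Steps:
$b = - \frac{2}{3}$ ($b = \frac{1}{3} \left(-2\right) = - \frac{2}{3} \approx -0.66667$)
$E = - \frac{26}{3}$ ($E = - \frac{5}{3 \left(-5\right)} + \frac{6}{- \frac{2}{3}} = - \frac{5}{-15} + 6 \left(- \frac{3}{2}\right) = \left(-5\right) \left(- \frac{1}{15}\right) - 9 = \frac{1}{3} - 9 = - \frac{26}{3} \approx -8.6667$)
$A{\left(21 \right)} P{\left(E,1 \right)} = 21 \cdot 1 = 21$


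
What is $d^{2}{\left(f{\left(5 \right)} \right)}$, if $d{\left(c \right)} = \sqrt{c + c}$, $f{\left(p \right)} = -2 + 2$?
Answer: $0$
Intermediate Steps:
$f{\left(p \right)} = 0$
$d{\left(c \right)} = \sqrt{2} \sqrt{c}$ ($d{\left(c \right)} = \sqrt{2 c} = \sqrt{2} \sqrt{c}$)
$d^{2}{\left(f{\left(5 \right)} \right)} = \left(\sqrt{2} \sqrt{0}\right)^{2} = \left(\sqrt{2} \cdot 0\right)^{2} = 0^{2} = 0$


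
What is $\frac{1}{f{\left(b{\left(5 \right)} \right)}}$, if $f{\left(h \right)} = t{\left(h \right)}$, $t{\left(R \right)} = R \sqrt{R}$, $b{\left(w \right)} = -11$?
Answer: $\frac{i \sqrt{11}}{121} \approx 0.02741 i$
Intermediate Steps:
$t{\left(R \right)} = R^{\frac{3}{2}}$
$f{\left(h \right)} = h^{\frac{3}{2}}$
$\frac{1}{f{\left(b{\left(5 \right)} \right)}} = \frac{1}{\left(-11\right)^{\frac{3}{2}}} = \frac{1}{\left(-11\right) i \sqrt{11}} = \frac{i \sqrt{11}}{121}$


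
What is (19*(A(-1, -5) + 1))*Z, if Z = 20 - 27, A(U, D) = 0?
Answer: -133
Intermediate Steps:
Z = -7
(19*(A(-1, -5) + 1))*Z = (19*(0 + 1))*(-7) = (19*1)*(-7) = 19*(-7) = -133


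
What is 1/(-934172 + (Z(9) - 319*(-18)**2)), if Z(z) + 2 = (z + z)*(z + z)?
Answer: -1/1037206 ≈ -9.6413e-7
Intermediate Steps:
Z(z) = -2 + 4*z**2 (Z(z) = -2 + (z + z)*(z + z) = -2 + (2*z)*(2*z) = -2 + 4*z**2)
1/(-934172 + (Z(9) - 319*(-18)**2)) = 1/(-934172 + ((-2 + 4*9**2) - 319*(-18)**2)) = 1/(-934172 + ((-2 + 4*81) - 319*324)) = 1/(-934172 + ((-2 + 324) - 103356)) = 1/(-934172 + (322 - 103356)) = 1/(-934172 - 103034) = 1/(-1037206) = -1/1037206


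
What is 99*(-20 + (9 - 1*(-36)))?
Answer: 2475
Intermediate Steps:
99*(-20 + (9 - 1*(-36))) = 99*(-20 + (9 + 36)) = 99*(-20 + 45) = 99*25 = 2475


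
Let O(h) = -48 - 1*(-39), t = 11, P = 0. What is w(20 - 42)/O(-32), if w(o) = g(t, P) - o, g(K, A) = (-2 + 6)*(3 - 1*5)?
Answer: -14/9 ≈ -1.5556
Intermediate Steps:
g(K, A) = -8 (g(K, A) = 4*(3 - 5) = 4*(-2) = -8)
O(h) = -9 (O(h) = -48 + 39 = -9)
w(o) = -8 - o
w(20 - 42)/O(-32) = (-8 - (20 - 42))/(-9) = (-8 - 1*(-22))*(-1/9) = (-8 + 22)*(-1/9) = 14*(-1/9) = -14/9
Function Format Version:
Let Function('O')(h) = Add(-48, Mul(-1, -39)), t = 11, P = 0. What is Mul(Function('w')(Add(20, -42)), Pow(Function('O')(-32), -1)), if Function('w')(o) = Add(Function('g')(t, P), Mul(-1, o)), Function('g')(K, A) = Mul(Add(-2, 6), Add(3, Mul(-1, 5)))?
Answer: Rational(-14, 9) ≈ -1.5556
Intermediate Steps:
Function('g')(K, A) = -8 (Function('g')(K, A) = Mul(4, Add(3, -5)) = Mul(4, -2) = -8)
Function('O')(h) = -9 (Function('O')(h) = Add(-48, 39) = -9)
Function('w')(o) = Add(-8, Mul(-1, o))
Mul(Function('w')(Add(20, -42)), Pow(Function('O')(-32), -1)) = Mul(Add(-8, Mul(-1, Add(20, -42))), Pow(-9, -1)) = Mul(Add(-8, Mul(-1, -22)), Rational(-1, 9)) = Mul(Add(-8, 22), Rational(-1, 9)) = Mul(14, Rational(-1, 9)) = Rational(-14, 9)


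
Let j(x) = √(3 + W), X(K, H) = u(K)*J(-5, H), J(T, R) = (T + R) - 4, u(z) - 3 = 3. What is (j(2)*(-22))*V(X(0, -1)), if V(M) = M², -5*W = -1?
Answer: -63360*√5 ≈ -1.4168e+5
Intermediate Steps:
W = ⅕ (W = -⅕*(-1) = ⅕ ≈ 0.20000)
u(z) = 6 (u(z) = 3 + 3 = 6)
J(T, R) = -4 + R + T (J(T, R) = (R + T) - 4 = -4 + R + T)
X(K, H) = -54 + 6*H (X(K, H) = 6*(-4 + H - 5) = 6*(-9 + H) = -54 + 6*H)
j(x) = 4*√5/5 (j(x) = √(3 + ⅕) = √(16/5) = 4*√5/5)
(j(2)*(-22))*V(X(0, -1)) = ((4*√5/5)*(-22))*(-54 + 6*(-1))² = (-88*√5/5)*(-54 - 6)² = -88*√5/5*(-60)² = -88*√5/5*3600 = -63360*√5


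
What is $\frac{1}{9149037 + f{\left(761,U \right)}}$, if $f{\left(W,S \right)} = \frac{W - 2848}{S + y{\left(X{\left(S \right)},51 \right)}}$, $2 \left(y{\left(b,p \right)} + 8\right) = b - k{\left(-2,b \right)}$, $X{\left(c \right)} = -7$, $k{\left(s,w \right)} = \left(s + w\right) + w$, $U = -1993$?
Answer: $\frac{3993}{36532108915} \approx 1.093 \cdot 10^{-7}$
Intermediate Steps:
$k{\left(s,w \right)} = s + 2 w$
$y{\left(b,p \right)} = -7 - \frac{b}{2}$ ($y{\left(b,p \right)} = -8 + \frac{b - \left(-2 + 2 b\right)}{2} = -8 + \frac{2 - b}{2} = -8 - \left(-1 + \frac{b}{2}\right) = -7 - \frac{b}{2}$)
$f{\left(W,S \right)} = \frac{-2848 + W}{- \frac{7}{2} + S}$ ($f{\left(W,S \right)} = \frac{W - 2848}{S - \frac{7}{2}} = \frac{-2848 + W}{S + \left(-7 + \frac{7}{2}\right)} = \frac{-2848 + W}{S - \frac{7}{2}} = \frac{-2848 + W}{- \frac{7}{2} + S}$)
$\frac{1}{9149037 + f{\left(761,U \right)}} = \frac{1}{9149037 + \frac{2 \left(-2848 + 761\right)}{-7 + 2 \left(-1993\right)}} = \frac{1}{9149037 + 2 \frac{1}{-7 - 3986} \left(-2087\right)} = \frac{1}{9149037 + 2 \frac{1}{-3993} \left(-2087\right)} = \frac{1}{9149037 + 2 \left(- \frac{1}{3993}\right) \left(-2087\right)} = \frac{1}{9149037 + \frac{4174}{3993}} = \frac{1}{\frac{36532108915}{3993}} = \frac{3993}{36532108915}$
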